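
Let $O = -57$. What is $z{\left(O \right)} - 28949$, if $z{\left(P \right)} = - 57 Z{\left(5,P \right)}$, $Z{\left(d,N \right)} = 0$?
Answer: $-28949$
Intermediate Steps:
$z{\left(P \right)} = 0$ ($z{\left(P \right)} = \left(-57\right) 0 = 0$)
$z{\left(O \right)} - 28949 = 0 - 28949 = -28949$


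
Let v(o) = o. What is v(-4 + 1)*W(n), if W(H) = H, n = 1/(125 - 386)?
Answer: 1/87 ≈ 0.011494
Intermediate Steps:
n = -1/261 (n = 1/(-261) = -1/261 ≈ -0.0038314)
v(-4 + 1)*W(n) = (-4 + 1)*(-1/261) = -3*(-1/261) = 1/87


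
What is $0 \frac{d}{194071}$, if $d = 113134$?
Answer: $0$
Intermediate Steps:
$0 \frac{d}{194071} = 0 \cdot \frac{113134}{194071} = 0$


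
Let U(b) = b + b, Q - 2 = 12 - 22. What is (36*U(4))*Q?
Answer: -2304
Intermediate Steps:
Q = -8 (Q = 2 + (12 - 22) = 2 - 10 = -8)
U(b) = 2*b
(36*U(4))*Q = (36*(2*4))*(-8) = (36*8)*(-8) = 288*(-8) = -2304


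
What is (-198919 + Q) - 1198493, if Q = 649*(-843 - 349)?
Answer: -2171020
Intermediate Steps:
Q = -773608 (Q = 649*(-1192) = -773608)
(-198919 + Q) - 1198493 = (-198919 - 773608) - 1198493 = -972527 - 1198493 = -2171020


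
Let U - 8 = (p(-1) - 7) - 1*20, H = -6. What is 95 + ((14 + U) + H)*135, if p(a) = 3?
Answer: -985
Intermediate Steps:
U = -16 (U = 8 + ((3 - 7) - 1*20) = 8 + (-4 - 20) = 8 - 24 = -16)
95 + ((14 + U) + H)*135 = 95 + ((14 - 16) - 6)*135 = 95 + (-2 - 6)*135 = 95 - 8*135 = 95 - 1080 = -985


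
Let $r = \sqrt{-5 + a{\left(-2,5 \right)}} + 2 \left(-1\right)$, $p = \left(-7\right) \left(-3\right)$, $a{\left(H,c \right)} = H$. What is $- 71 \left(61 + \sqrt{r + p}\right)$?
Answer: $-4331 - 71 \sqrt{19 + i \sqrt{7}} \approx -4641.2 - 21.496 i$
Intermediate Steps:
$p = 21$
$r = -2 + i \sqrt{7}$ ($r = \sqrt{-5 - 2} + 2 \left(-1\right) = \sqrt{-7} - 2 = i \sqrt{7} - 2 = -2 + i \sqrt{7} \approx -2.0 + 2.6458 i$)
$- 71 \left(61 + \sqrt{r + p}\right) = - 71 \left(61 + \sqrt{\left(-2 + i \sqrt{7}\right) + 21}\right) = - 71 \left(61 + \sqrt{19 + i \sqrt{7}}\right) = -4331 - 71 \sqrt{19 + i \sqrt{7}}$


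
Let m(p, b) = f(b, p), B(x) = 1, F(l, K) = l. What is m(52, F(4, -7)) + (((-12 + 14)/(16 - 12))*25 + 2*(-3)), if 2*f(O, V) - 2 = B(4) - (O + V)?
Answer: -20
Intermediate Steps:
f(O, V) = 3/2 - O/2 - V/2 (f(O, V) = 1 + (1 - (O + V))/2 = 1 + (1 + (-O - V))/2 = 1 + (1 - O - V)/2 = 1 + (½ - O/2 - V/2) = 3/2 - O/2 - V/2)
m(p, b) = 3/2 - b/2 - p/2
m(52, F(4, -7)) + (((-12 + 14)/(16 - 12))*25 + 2*(-3)) = (3/2 - ½*4 - ½*52) + (((-12 + 14)/(16 - 12))*25 + 2*(-3)) = (3/2 - 2 - 26) + ((2/4)*25 - 6) = -53/2 + ((2*(¼))*25 - 6) = -53/2 + ((½)*25 - 6) = -53/2 + (25/2 - 6) = -53/2 + 13/2 = -20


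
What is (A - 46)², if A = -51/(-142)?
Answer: 42003361/20164 ≈ 2083.1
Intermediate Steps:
A = 51/142 (A = -51*(-1/142) = 51/142 ≈ 0.35915)
(A - 46)² = (51/142 - 46)² = (-6481/142)² = 42003361/20164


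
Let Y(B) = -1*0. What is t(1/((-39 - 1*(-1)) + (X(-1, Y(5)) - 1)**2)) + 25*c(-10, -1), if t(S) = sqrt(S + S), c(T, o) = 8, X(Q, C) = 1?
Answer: 200 + I*sqrt(19)/19 ≈ 200.0 + 0.22942*I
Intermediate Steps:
Y(B) = 0
t(S) = sqrt(2)*sqrt(S) (t(S) = sqrt(2*S) = sqrt(2)*sqrt(S))
t(1/((-39 - 1*(-1)) + (X(-1, Y(5)) - 1)**2)) + 25*c(-10, -1) = sqrt(2)*sqrt(1/((-39 - 1*(-1)) + (1 - 1)**2)) + 25*8 = sqrt(2)*sqrt(1/((-39 + 1) + 0**2)) + 200 = sqrt(2)*sqrt(1/(-38 + 0)) + 200 = sqrt(2)*sqrt(1/(-38)) + 200 = sqrt(2)*sqrt(-1/38) + 200 = sqrt(2)*(I*sqrt(38)/38) + 200 = I*sqrt(19)/19 + 200 = 200 + I*sqrt(19)/19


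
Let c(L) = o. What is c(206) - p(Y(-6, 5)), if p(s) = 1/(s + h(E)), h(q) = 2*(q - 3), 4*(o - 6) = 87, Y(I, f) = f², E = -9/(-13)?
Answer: 29363/1060 ≈ 27.701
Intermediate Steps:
E = 9/13 (E = -9*(-1/13) = 9/13 ≈ 0.69231)
o = 111/4 (o = 6 + (¼)*87 = 6 + 87/4 = 111/4 ≈ 27.750)
c(L) = 111/4
h(q) = -6 + 2*q (h(q) = 2*(-3 + q) = -6 + 2*q)
p(s) = 1/(-60/13 + s) (p(s) = 1/(s + (-6 + 2*(9/13))) = 1/(s + (-6 + 18/13)) = 1/(s - 60/13) = 1/(-60/13 + s))
c(206) - p(Y(-6, 5)) = 111/4 - 13/(-60 + 13*5²) = 111/4 - 13/(-60 + 13*25) = 111/4 - 13/(-60 + 325) = 111/4 - 13/265 = 29363/1060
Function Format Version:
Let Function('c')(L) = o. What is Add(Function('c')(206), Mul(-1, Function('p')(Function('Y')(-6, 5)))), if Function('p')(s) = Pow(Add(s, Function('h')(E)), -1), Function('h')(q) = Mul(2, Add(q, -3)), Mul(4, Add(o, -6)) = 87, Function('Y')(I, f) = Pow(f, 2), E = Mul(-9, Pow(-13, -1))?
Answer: Rational(29363, 1060) ≈ 27.701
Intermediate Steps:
E = Rational(9, 13) (E = Mul(-9, Rational(-1, 13)) = Rational(9, 13) ≈ 0.69231)
o = Rational(111, 4) (o = Add(6, Mul(Rational(1, 4), 87)) = Add(6, Rational(87, 4)) = Rational(111, 4) ≈ 27.750)
Function('c')(L) = Rational(111, 4)
Function('h')(q) = Add(-6, Mul(2, q)) (Function('h')(q) = Mul(2, Add(-3, q)) = Add(-6, Mul(2, q)))
Function('p')(s) = Pow(Add(Rational(-60, 13), s), -1) (Function('p')(s) = Pow(Add(s, Add(-6, Mul(2, Rational(9, 13)))), -1) = Pow(Add(s, Add(-6, Rational(18, 13))), -1) = Pow(Add(s, Rational(-60, 13)), -1) = Pow(Add(Rational(-60, 13), s), -1))
Add(Function('c')(206), Mul(-1, Function('p')(Function('Y')(-6, 5)))) = Add(Rational(111, 4), Mul(-1, Mul(13, Pow(Add(-60, Mul(13, Pow(5, 2))), -1)))) = Add(Rational(111, 4), Mul(-1, Mul(13, Pow(Add(-60, Mul(13, 25)), -1)))) = Add(Rational(111, 4), Mul(-1, Mul(13, Pow(Add(-60, 325), -1)))) = Add(Rational(111, 4), Mul(-1, Mul(13, Pow(265, -1)))) = Add(Rational(111, 4), Mul(-1, Mul(13, Rational(1, 265)))) = Add(Rational(111, 4), Mul(-1, Rational(13, 265))) = Add(Rational(111, 4), Rational(-13, 265)) = Rational(29363, 1060)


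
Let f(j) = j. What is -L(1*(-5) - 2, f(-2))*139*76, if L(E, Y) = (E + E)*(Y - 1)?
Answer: -443688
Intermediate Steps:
L(E, Y) = 2*E*(-1 + Y) (L(E, Y) = (2*E)*(-1 + Y) = 2*E*(-1 + Y))
-L(1*(-5) - 2, f(-2))*139*76 = -(2*(1*(-5) - 2)*(-1 - 2))*139*76 = -(2*(-5 - 2)*(-3))*139*76 = -(2*(-7)*(-3))*139*76 = -42*139*76 = -5838*76 = -1*443688 = -443688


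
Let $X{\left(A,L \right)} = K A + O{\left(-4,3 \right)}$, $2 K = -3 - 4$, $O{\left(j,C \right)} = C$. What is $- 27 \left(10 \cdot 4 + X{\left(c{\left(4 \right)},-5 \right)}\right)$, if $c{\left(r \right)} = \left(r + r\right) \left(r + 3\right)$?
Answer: $4131$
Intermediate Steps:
$c{\left(r \right)} = 2 r \left(3 + r\right)$
$K = - \frac{7}{2}$ ($K = \frac{-3 - 4}{2} = \frac{1}{2} \left(-7\right) = - \frac{7}{2} \approx -3.5$)
$X{\left(A,L \right)} = 3 - \frac{7 A}{2}$ ($X{\left(A,L \right)} = - \frac{7 A}{2} + 3 = 3 - \frac{7 A}{2}$)
$- 27 \left(10 \cdot 4 + X{\left(c{\left(4 \right)},-5 \right)}\right) = - 27 \left(10 \cdot 4 + \left(3 - \frac{7 \cdot 2 \cdot 4 \left(3 + 4\right)}{2}\right)\right) = - 27 \left(40 + \left(3 - \frac{7 \cdot 2 \cdot 4 \cdot 7}{2}\right)\right) = - 27 \left(40 + \left(3 - 196\right)\right) = - 27 \left(40 - 193\right) = \left(-27\right) \left(-153\right) = 4131$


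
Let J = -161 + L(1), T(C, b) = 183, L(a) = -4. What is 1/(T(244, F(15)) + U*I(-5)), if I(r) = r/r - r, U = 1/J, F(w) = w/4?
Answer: 55/10063 ≈ 0.0054656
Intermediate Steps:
F(w) = w/4 (F(w) = w*(¼) = w/4)
J = -165 (J = -161 - 4 = -165)
U = -1/165 (U = 1/(-165) = -1/165 ≈ -0.0060606)
I(r) = 1 - r
1/(T(244, F(15)) + U*I(-5)) = 1/(183 - (1 - 1*(-5))/165) = 1/(183 - (1 + 5)/165) = 1/(183 - 1/165*6) = 1/(183 - 2/55) = 1/(10063/55) = 55/10063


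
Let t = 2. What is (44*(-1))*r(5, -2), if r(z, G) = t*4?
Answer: -352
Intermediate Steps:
r(z, G) = 8 (r(z, G) = 2*4 = 8)
(44*(-1))*r(5, -2) = (44*(-1))*8 = -44*8 = -352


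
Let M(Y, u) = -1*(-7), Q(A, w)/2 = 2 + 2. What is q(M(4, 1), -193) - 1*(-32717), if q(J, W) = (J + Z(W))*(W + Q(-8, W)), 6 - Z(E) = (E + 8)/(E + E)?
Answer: 11734657/386 ≈ 30401.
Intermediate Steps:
Q(A, w) = 8 (Q(A, w) = 2*(2 + 2) = 2*4 = 8)
Z(E) = 6 - (8 + E)/(2*E) (Z(E) = 6 - (E + 8)/(E + E) = 6 - (8 + E)/(2*E))
M(Y, u) = 7
q(J, W) = (8 + W)*(11/2 + J - 4/W) (q(J, W) = (J + (11/2 - 4/W))*(W + 8) = (11/2 + J - 4/W)*(8 + W) = (8 + W)*(11/2 + J - 4/W))
q(M(4, 1), -193) - 1*(-32717) = (40 - 32/(-193) + 8*7 + (11/2)*(-193) + 7*(-193)) - 1*(-32717) = (40 - 32*(-1/193) + 56 - 2123/2 - 1351) + 32717 = (40 + 32/193 + 56 - 2123/2 - 1351) + 32717 = -894105/386 + 32717 = 11734657/386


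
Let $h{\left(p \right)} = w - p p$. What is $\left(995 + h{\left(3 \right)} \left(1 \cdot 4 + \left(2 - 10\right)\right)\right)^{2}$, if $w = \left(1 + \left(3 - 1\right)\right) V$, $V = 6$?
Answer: $919681$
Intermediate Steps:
$w = 18$ ($w = \left(1 + \left(3 - 1\right)\right) 6 = \left(1 + 2\right) 6 = 3 \cdot 6 = 18$)
$h{\left(p \right)} = 18 - p^{2}$ ($h{\left(p \right)} = 18 - p p = 18 - p^{2}$)
$\left(995 + h{\left(3 \right)} \left(1 \cdot 4 + \left(2 - 10\right)\right)\right)^{2} = \left(995 + \left(18 - 3^{2}\right) \left(1 \cdot 4 + \left(2 - 10\right)\right)\right)^{2} = \left(995 + \left(18 - 9\right) \left(4 + \left(2 - 10\right)\right)\right)^{2} = \left(995 + \left(18 - 9\right) \left(4 - 8\right)\right)^{2} = \left(995 + 9 \left(-4\right)\right)^{2} = \left(995 - 36\right)^{2} = 959^{2} = 919681$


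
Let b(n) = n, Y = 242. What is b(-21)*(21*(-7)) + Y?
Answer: 3329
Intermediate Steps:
b(-21)*(21*(-7)) + Y = -441*(-7) + 242 = -21*(-147) + 242 = 3087 + 242 = 3329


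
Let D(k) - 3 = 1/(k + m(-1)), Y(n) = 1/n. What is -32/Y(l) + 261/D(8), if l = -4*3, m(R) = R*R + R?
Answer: 11688/25 ≈ 467.52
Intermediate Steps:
m(R) = R + R² (m(R) = R² + R = R + R²)
l = -12
D(k) = 3 + 1/k (D(k) = 3 + 1/(k - (1 - 1)) = 3 + 1/(k - 1*0) = 3 + 1/(k + 0) = 3 + 1/k)
-32/Y(l) + 261/D(8) = -32/(1/(-12)) + 261/(3 + 1/8) = -32/(-1/12) + 261/(3 + ⅛) = -32*(-12) + 261/(25/8) = 384 + 261*(8/25) = 384 + 2088/25 = 11688/25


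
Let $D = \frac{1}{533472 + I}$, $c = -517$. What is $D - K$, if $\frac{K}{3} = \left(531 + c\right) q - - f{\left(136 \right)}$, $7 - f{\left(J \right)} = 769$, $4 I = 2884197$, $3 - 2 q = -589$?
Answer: $- \frac{50913490406}{5018085} \approx -10146.0$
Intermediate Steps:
$q = 296$ ($q = \frac{3}{2} - - \frac{589}{2} = \frac{3}{2} + \frac{589}{2} = 296$)
$I = \frac{2884197}{4}$ ($I = \frac{1}{4} \cdot 2884197 = \frac{2884197}{4} \approx 7.2105 \cdot 10^{5}$)
$f{\left(J \right)} = -762$ ($f{\left(J \right)} = 7 - 769 = -762$)
$K = 10146$ ($K = 3 \left(\left(531 - 517\right) 296 - \left(-1\right) \left(-762\right)\right) = 3 \left(14 \cdot 296 - 762\right) = 3 \left(4144 - 762\right) = 3 \cdot 3382 = 10146$)
$D = \frac{4}{5018085}$ ($D = \frac{1}{533472 + \frac{2884197}{4}} = \frac{1}{\frac{5018085}{4}} = \frac{4}{5018085} \approx 7.9712 \cdot 10^{-7}$)
$D - K = \frac{4}{5018085} - 10146 = - \frac{50913490406}{5018085}$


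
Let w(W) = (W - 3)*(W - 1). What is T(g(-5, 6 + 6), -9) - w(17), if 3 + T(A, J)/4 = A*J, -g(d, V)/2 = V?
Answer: 628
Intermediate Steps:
w(W) = (-1 + W)*(-3 + W) (w(W) = (-3 + W)*(-1 + W) = (-1 + W)*(-3 + W))
g(d, V) = -2*V
T(A, J) = -12 + 4*A*J (T(A, J) = -12 + 4*(A*J) = -12 + 4*A*J)
T(g(-5, 6 + 6), -9) - w(17) = (-12 + 4*(-2*(6 + 6))*(-9)) - (3 + 17² - 4*17) = (-12 + 4*(-2*12)*(-9)) - (3 + 289 - 68) = (-12 + 4*(-24)*(-9)) - 1*224 = (-12 + 864) - 224 = 852 - 224 = 628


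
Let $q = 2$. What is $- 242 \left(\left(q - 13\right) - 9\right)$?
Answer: $4840$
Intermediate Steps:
$- 242 \left(\left(q - 13\right) - 9\right) = - 242 \left(\left(2 - 13\right) - 9\right) = - 242 \left(-11 - 9\right) = \left(-242\right) \left(-20\right) = 4840$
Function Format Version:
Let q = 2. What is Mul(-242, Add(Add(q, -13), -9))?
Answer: 4840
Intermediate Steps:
Mul(-242, Add(Add(q, -13), -9)) = Mul(-242, Add(Add(2, -13), -9)) = Mul(-242, Add(-11, -9)) = Mul(-242, -20) = 4840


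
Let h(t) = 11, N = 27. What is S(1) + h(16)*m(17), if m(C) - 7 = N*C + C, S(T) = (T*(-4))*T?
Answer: 5309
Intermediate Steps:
S(T) = -4*T² (S(T) = (-4*T)*T = -4*T²)
m(C) = 7 + 28*C (m(C) = 7 + (27*C + C) = 7 + 28*C)
S(1) + h(16)*m(17) = -4*1² + 11*(7 + 28*17) = -4*1 + 11*(7 + 476) = -4 + 11*483 = -4 + 5313 = 5309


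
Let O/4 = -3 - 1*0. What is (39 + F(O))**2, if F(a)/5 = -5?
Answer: 196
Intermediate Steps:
O = -12 (O = 4*(-3 - 1*0) = 4*(-3 + 0) = 4*(-3) = -12)
F(a) = -25 (F(a) = 5*(-5) = -25)
(39 + F(O))**2 = (39 - 25)**2 = 14**2 = 196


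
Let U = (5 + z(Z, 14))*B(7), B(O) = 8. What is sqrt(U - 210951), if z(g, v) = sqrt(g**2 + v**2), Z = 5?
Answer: sqrt(-210911 + 8*sqrt(221)) ≈ 459.12*I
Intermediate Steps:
U = 40 + 8*sqrt(221) (U = (5 + sqrt(5**2 + 14**2))*8 = (5 + sqrt(25 + 196))*8 = (5 + sqrt(221))*8 = 40 + 8*sqrt(221) ≈ 158.93)
sqrt(U - 210951) = sqrt((40 + 8*sqrt(221)) - 210951) = sqrt(-210911 + 8*sqrt(221))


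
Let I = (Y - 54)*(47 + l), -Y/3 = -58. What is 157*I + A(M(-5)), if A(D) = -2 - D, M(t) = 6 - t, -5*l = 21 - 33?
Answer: 930683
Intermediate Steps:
Y = 174 (Y = -3*(-58) = 174)
l = 12/5 (l = -(21 - 33)/5 = -1/5*(-12) = 12/5 ≈ 2.4000)
I = 5928 (I = (174 - 54)*(47 + 12/5) = 120*(247/5) = 5928)
157*I + A(M(-5)) = 157*5928 + (-2 - (6 - 1*(-5))) = 930696 + (-2 - (6 + 5)) = 930696 + (-2 - 1*11) = 930696 + (-2 - 11) = 930696 - 13 = 930683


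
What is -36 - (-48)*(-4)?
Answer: -228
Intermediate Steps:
-36 - (-48)*(-4) = -36 - 48*4 = -36 - 192 = -228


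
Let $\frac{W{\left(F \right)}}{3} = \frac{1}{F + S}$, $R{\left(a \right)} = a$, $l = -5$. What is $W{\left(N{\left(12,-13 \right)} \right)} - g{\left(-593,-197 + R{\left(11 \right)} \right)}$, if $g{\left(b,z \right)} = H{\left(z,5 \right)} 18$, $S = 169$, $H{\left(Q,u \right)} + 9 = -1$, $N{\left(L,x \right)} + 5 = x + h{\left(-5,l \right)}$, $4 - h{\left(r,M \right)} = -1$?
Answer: $\frac{9361}{52} \approx 180.02$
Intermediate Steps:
$h{\left(r,M \right)} = 5$ ($h{\left(r,M \right)} = 4 - -1 = 4 + 1 = 5$)
$N{\left(L,x \right)} = x$ ($N{\left(L,x \right)} = -5 + \left(x + 5\right) = -5 + \left(5 + x\right) = x$)
$H{\left(Q,u \right)} = -10$ ($H{\left(Q,u \right)} = -9 - 1 = -10$)
$g{\left(b,z \right)} = -180$ ($g{\left(b,z \right)} = \left(-10\right) 18 = -180$)
$W{\left(F \right)} = \frac{3}{169 + F}$ ($W{\left(F \right)} = \frac{3}{F + 169} = \frac{3}{169 + F}$)
$W{\left(N{\left(12,-13 \right)} \right)} - g{\left(-593,-197 + R{\left(11 \right)} \right)} = \frac{3}{169 - 13} - -180 = \frac{3}{156} + 180 = 3 \cdot \frac{1}{156} + 180 = \frac{1}{52} + 180 = \frac{9361}{52}$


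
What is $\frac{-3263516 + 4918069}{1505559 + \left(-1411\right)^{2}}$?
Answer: $\frac{1654553}{3496480} \approx 0.47321$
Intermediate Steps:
$\frac{-3263516 + 4918069}{1505559 + \left(-1411\right)^{2}} = \frac{1654553}{1505559 + 1990921} = \frac{1654553}{3496480}$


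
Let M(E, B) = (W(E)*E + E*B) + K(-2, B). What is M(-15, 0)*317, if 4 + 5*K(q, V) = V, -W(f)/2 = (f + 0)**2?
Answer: 10697482/5 ≈ 2.1395e+6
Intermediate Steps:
W(f) = -2*f**2 (W(f) = -2*(f + 0)**2 = -2*f**2)
K(q, V) = -4/5 + V/5
M(E, B) = -4/5 - 2*E**3 + B/5 + B*E (M(E, B) = ((-2*E**2)*E + E*B) + (-4/5 + B/5) = (-2*E**3 + B*E) + (-4/5 + B/5) = -4/5 - 2*E**3 + B/5 + B*E)
M(-15, 0)*317 = (-4/5 - 2*(-15)**3 + (1/5)*0 + 0*(-15))*317 = (-4/5 - 2*(-3375) + 0 + 0)*317 = (-4/5 + 6750 + 0 + 0)*317 = (33746/5)*317 = 10697482/5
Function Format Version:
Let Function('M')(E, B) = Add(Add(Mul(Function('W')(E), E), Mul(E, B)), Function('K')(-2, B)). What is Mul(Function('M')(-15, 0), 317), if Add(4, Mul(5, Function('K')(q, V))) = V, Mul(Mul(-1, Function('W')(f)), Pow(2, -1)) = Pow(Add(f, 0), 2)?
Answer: Rational(10697482, 5) ≈ 2.1395e+6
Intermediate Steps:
Function('W')(f) = Mul(-2, Pow(f, 2)) (Function('W')(f) = Mul(-2, Pow(Add(f, 0), 2)) = Mul(-2, Pow(f, 2)))
Function('K')(q, V) = Add(Rational(-4, 5), Mul(Rational(1, 5), V))
Function('M')(E, B) = Add(Rational(-4, 5), Mul(-2, Pow(E, 3)), Mul(Rational(1, 5), B), Mul(B, E)) (Function('M')(E, B) = Add(Add(Mul(Mul(-2, Pow(E, 2)), E), Mul(E, B)), Add(Rational(-4, 5), Mul(Rational(1, 5), B))) = Add(Add(Mul(-2, Pow(E, 3)), Mul(B, E)), Add(Rational(-4, 5), Mul(Rational(1, 5), B))) = Add(Rational(-4, 5), Mul(-2, Pow(E, 3)), Mul(Rational(1, 5), B), Mul(B, E)))
Mul(Function('M')(-15, 0), 317) = Mul(Add(Rational(-4, 5), Mul(-2, Pow(-15, 3)), Mul(Rational(1, 5), 0), Mul(0, -15)), 317) = Mul(Add(Rational(-4, 5), Mul(-2, -3375), 0, 0), 317) = Mul(Add(Rational(-4, 5), 6750, 0, 0), 317) = Mul(Rational(33746, 5), 317) = Rational(10697482, 5)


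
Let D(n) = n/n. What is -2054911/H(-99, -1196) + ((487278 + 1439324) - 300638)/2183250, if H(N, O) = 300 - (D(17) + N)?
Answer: -747622884513/144822250 ≈ -5162.4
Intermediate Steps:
D(n) = 1
H(N, O) = 299 - N (H(N, O) = 300 - (1 + N) = 300 + (-1 - N) = 299 - N)
-2054911/H(-99, -1196) + ((487278 + 1439324) - 300638)/2183250 = -2054911/(299 - 1*(-99)) + ((487278 + 1439324) - 300638)/2183250 = -2054911/(299 + 99) + (1926602 - 300638)*(1/2183250) = -2054911/398 + 1625964*(1/2183250) = -2054911*1/398 + 270994/363875 = -2054911/398 + 270994/363875 = -747622884513/144822250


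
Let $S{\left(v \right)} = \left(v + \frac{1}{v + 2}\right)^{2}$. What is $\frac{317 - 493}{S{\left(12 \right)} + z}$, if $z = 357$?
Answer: $- \frac{34496}{98533} \approx -0.3501$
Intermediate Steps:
$S{\left(v \right)} = \left(v + \frac{1}{2 + v}\right)^{2}$
$\frac{317 - 493}{S{\left(12 \right)} + z} = \frac{317 - 493}{\frac{\left(1 + 12^{2} + 2 \cdot 12\right)^{2}}{\left(2 + 12\right)^{2}} + 357} = - \frac{176}{\frac{\left(1 + 144 + 24\right)^{2}}{196} + 357} = - \frac{176}{\frac{169^{2}}{196} + 357} = - \frac{176}{\frac{1}{196} \cdot 28561 + 357} = - \frac{176}{\frac{28561}{196} + 357} = - \frac{176}{\frac{98533}{196}} = \left(-176\right) \frac{196}{98533} = - \frac{34496}{98533}$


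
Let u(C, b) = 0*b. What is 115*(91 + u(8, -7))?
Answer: 10465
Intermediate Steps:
u(C, b) = 0
115*(91 + u(8, -7)) = 115*(91 + 0) = 115*91 = 10465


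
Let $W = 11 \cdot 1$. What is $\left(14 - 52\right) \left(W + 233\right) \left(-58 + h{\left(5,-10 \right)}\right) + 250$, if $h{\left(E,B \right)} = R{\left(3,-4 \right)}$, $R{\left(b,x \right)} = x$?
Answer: $575114$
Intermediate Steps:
$h{\left(E,B \right)} = -4$
$W = 11$
$\left(14 - 52\right) \left(W + 233\right) \left(-58 + h{\left(5,-10 \right)}\right) + 250 = \left(14 - 52\right) \left(11 + 233\right) \left(-58 - 4\right) + 250 = - 38 \cdot 244 \left(-62\right) + 250 = \left(-38\right) \left(-15128\right) + 250 = 574864 + 250 = 575114$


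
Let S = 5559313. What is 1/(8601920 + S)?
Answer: 1/14161233 ≈ 7.0615e-8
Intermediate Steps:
1/(8601920 + S) = 1/(8601920 + 5559313) = 1/14161233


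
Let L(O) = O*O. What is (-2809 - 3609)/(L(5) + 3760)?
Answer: -6418/3785 ≈ -1.6956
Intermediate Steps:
L(O) = O**2
(-2809 - 3609)/(L(5) + 3760) = (-2809 - 3609)/(5**2 + 3760) = -6418/(25 + 3760) = -6418/3785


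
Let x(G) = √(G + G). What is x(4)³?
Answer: 16*√2 ≈ 22.627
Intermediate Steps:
x(G) = √2*√G (x(G) = √(2*G) = √2*√G)
x(4)³ = (√2*√4)³ = (√2*2)³ = (2*√2)³ = 16*√2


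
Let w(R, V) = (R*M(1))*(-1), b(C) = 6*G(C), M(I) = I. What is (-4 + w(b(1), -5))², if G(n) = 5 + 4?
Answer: 3364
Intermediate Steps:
G(n) = 9
b(C) = 54 (b(C) = 6*9 = 54)
w(R, V) = -R (w(R, V) = (R*1)*(-1) = R*(-1) = -R)
(-4 + w(b(1), -5))² = (-4 - 1*54)² = (-4 - 54)² = (-58)² = 3364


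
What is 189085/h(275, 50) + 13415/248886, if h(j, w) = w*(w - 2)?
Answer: 1569760177/19910880 ≈ 78.839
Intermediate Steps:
h(j, w) = w*(-2 + w)
189085/h(275, 50) + 13415/248886 = 189085/((50*(-2 + 50))) + 13415/248886 = 189085/((50*48)) + 13415*(1/248886) = 189085/2400 + 13415/248886 = 189085*(1/2400) + 13415/248886 = 37817/480 + 13415/248886 = 1569760177/19910880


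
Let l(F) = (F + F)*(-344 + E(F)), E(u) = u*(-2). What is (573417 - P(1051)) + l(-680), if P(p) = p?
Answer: -809394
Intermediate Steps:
E(u) = -2*u
l(F) = 2*F*(-344 - 2*F) (l(F) = (F + F)*(-344 - 2*F) = (2*F)*(-344 - 2*F) = 2*F*(-344 - 2*F))
(573417 - P(1051)) + l(-680) = (573417 - 1*1051) - 4*(-680)*(172 - 680) = (573417 - 1051) - 4*(-680)*(-508) = 572366 - 1381760 = -809394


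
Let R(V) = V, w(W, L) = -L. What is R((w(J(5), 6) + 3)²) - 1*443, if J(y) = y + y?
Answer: -434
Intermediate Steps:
J(y) = 2*y
R((w(J(5), 6) + 3)²) - 1*443 = (-1*6 + 3)² - 1*443 = (-6 + 3)² - 443 = (-3)² - 443 = 9 - 443 = -434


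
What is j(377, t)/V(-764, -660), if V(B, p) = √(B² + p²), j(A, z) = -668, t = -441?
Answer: -167*√63706/63706 ≈ -0.66165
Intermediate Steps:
j(377, t)/V(-764, -660) = -668/√((-764)² + (-660)²) = -668/√(583696 + 435600) = -668*√63706/254824 = -167*√63706/63706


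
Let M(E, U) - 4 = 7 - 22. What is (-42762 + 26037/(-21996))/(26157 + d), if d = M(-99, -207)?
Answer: -104513221/63900824 ≈ -1.6356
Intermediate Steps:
M(E, U) = -11 (M(E, U) = 4 + (7 - 22) = 4 - 15 = -11)
d = -11
(-42762 + 26037/(-21996))/(26157 + d) = (-42762 + 26037/(-21996))/(26157 - 11) = (-42762 + 26037*(-1/21996))/26146 = (-42762 - 2893/2444)*(1/26146) = -104513221/2444*1/26146 = -104513221/63900824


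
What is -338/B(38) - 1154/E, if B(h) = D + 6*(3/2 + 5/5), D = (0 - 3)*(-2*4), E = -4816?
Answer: -60877/7224 ≈ -8.4270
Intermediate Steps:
D = 24 (D = -3*(-8) = 24)
B(h) = 39 (B(h) = 24 + 6*(3/2 + 5/5) = 24 + 6*(3*(½) + 5*(⅕)) = 24 + 6*(3/2 + 1) = 24 + 6*(5/2) = 24 + 15 = 39)
-338/B(38) - 1154/E = -338/39 - 1154/(-4816) = -338*1/39 - 1154*(-1/4816) = -26/3 + 577/2408 = -60877/7224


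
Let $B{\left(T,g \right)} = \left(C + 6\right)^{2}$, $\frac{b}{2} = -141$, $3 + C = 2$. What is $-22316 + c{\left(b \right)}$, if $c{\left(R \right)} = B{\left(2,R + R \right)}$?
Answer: $-22291$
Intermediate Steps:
$C = -1$ ($C = -3 + 2 = -1$)
$b = -282$ ($b = 2 \left(-141\right) = -282$)
$B{\left(T,g \right)} = 25$ ($B{\left(T,g \right)} = \left(-1 + 6\right)^{2} = 5^{2} = 25$)
$c{\left(R \right)} = 25$
$-22316 + c{\left(b \right)} = -22316 + 25 = -22291$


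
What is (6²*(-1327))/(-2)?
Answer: 23886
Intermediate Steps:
(6²*(-1327))/(-2) = (36*(-1327))*(-½) = -47772*(-½) = 23886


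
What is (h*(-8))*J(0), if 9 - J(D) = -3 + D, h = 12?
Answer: -1152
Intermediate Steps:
J(D) = 12 - D (J(D) = 9 - (-3 + D) = 9 + (3 - D) = 12 - D)
(h*(-8))*J(0) = (12*(-8))*(12 - 1*0) = -96*(12 + 0) = -96*12 = -1152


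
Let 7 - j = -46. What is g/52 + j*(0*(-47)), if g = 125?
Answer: 125/52 ≈ 2.4038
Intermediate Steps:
j = 53 (j = 7 - 1*(-46) = 7 + 46 = 53)
g/52 + j*(0*(-47)) = 125/52 + 53*(0*(-47)) = 125*(1/52) + 53*0 = 125/52 + 0 = 125/52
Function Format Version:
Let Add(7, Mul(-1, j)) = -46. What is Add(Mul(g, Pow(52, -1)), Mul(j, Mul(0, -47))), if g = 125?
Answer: Rational(125, 52) ≈ 2.4038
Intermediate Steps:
j = 53 (j = Add(7, Mul(-1, -46)) = Add(7, 46) = 53)
Add(Mul(g, Pow(52, -1)), Mul(j, Mul(0, -47))) = Add(Mul(125, Pow(52, -1)), Mul(53, Mul(0, -47))) = Add(Mul(125, Rational(1, 52)), Mul(53, 0)) = Add(Rational(125, 52), 0) = Rational(125, 52)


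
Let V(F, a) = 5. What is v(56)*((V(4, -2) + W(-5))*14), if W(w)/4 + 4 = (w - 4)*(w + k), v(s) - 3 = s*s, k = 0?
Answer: 7426874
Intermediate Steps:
v(s) = 3 + s² (v(s) = 3 + s*s = 3 + s²)
W(w) = -16 + 4*w*(-4 + w) (W(w) = -16 + 4*((w - 4)*(w + 0)) = -16 + 4*((-4 + w)*w) = -16 + 4*(w*(-4 + w)) = -16 + 4*w*(-4 + w))
v(56)*((V(4, -2) + W(-5))*14) = (3 + 56²)*((5 + (-16 - 16*(-5) + 4*(-5)²))*14) = (3 + 3136)*((5 + (-16 + 80 + 4*25))*14) = 3139*((5 + (-16 + 80 + 100))*14) = 3139*((5 + 164)*14) = 3139*(169*14) = 3139*2366 = 7426874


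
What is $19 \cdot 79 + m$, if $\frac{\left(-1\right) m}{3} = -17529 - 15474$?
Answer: $100510$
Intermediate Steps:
$m = 99009$ ($m = - 3 \left(-17529 - 15474\right) = \left(-3\right) \left(-33003\right) = 99009$)
$19 \cdot 79 + m = 19 \cdot 79 + 99009 = 1501 + 99009 = 100510$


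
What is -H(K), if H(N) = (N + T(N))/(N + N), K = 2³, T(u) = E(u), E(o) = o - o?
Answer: -½ ≈ -0.50000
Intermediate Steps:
E(o) = 0
T(u) = 0
K = 8
H(N) = ½ (H(N) = (N + 0)/(N + N) = N/((2*N)) = N*(1/(2*N)) = ½)
-H(K) = -1*½ = -½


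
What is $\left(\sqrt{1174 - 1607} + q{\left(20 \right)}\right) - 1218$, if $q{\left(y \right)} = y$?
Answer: $-1198 + i \sqrt{433} \approx -1198.0 + 20.809 i$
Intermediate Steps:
$\left(\sqrt{1174 - 1607} + q{\left(20 \right)}\right) - 1218 = \left(\sqrt{1174 - 1607} + 20\right) - 1218 = \left(\sqrt{-433} + 20\right) - 1218 = \left(i \sqrt{433} + 20\right) - 1218 = \left(20 + i \sqrt{433}\right) - 1218 = -1198 + i \sqrt{433}$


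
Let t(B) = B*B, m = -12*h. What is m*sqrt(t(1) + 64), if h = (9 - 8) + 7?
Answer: -96*sqrt(65) ≈ -773.98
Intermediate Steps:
h = 8 (h = 1 + 7 = 8)
m = -96 (m = -12*8 = -96)
t(B) = B**2
m*sqrt(t(1) + 64) = -96*sqrt(1**2 + 64) = -96*sqrt(1 + 64) = -96*sqrt(65)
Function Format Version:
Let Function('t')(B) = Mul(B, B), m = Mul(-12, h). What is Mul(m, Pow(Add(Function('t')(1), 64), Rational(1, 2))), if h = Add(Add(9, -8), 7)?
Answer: Mul(-96, Pow(65, Rational(1, 2))) ≈ -773.98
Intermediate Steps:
h = 8 (h = Add(1, 7) = 8)
m = -96 (m = Mul(-12, 8) = -96)
Function('t')(B) = Pow(B, 2)
Mul(m, Pow(Add(Function('t')(1), 64), Rational(1, 2))) = Mul(-96, Pow(Add(Pow(1, 2), 64), Rational(1, 2))) = Mul(-96, Pow(Add(1, 64), Rational(1, 2))) = Mul(-96, Pow(65, Rational(1, 2)))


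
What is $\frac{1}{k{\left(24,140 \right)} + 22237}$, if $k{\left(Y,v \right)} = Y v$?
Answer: $\frac{1}{25597} \approx 3.9067 \cdot 10^{-5}$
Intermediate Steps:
$\frac{1}{k{\left(24,140 \right)} + 22237} = \frac{1}{24 \cdot 140 + 22237} = \frac{1}{3360 + 22237} = \frac{1}{25597}$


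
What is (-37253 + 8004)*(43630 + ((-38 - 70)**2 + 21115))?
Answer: -2234886841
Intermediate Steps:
(-37253 + 8004)*(43630 + ((-38 - 70)**2 + 21115)) = -29249*(43630 + ((-108)**2 + 21115)) = -29249*(43630 + (11664 + 21115)) = -29249*(43630 + 32779) = -29249*76409 = -2234886841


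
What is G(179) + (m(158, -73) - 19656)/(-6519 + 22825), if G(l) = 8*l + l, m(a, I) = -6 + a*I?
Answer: 13118885/8153 ≈ 1609.1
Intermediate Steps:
m(a, I) = -6 + I*a
G(l) = 9*l
G(179) + (m(158, -73) - 19656)/(-6519 + 22825) = 9*179 + ((-6 - 73*158) - 19656)/(-6519 + 22825) = 1611 + ((-6 - 11534) - 19656)/16306 = 1611 + (-11540 - 19656)*(1/16306) = 1611 - 31196*1/16306 = 1611 - 15598/8153 = 13118885/8153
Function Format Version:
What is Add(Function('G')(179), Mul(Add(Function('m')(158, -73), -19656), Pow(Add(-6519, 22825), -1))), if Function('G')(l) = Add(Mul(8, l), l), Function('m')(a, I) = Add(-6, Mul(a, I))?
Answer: Rational(13118885, 8153) ≈ 1609.1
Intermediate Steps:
Function('m')(a, I) = Add(-6, Mul(I, a))
Function('G')(l) = Mul(9, l)
Add(Function('G')(179), Mul(Add(Function('m')(158, -73), -19656), Pow(Add(-6519, 22825), -1))) = Add(Mul(9, 179), Mul(Add(Add(-6, Mul(-73, 158)), -19656), Pow(Add(-6519, 22825), -1))) = Add(1611, Mul(Add(Add(-6, -11534), -19656), Pow(16306, -1))) = Add(1611, Mul(Add(-11540, -19656), Rational(1, 16306))) = Add(1611, Mul(-31196, Rational(1, 16306))) = Add(1611, Rational(-15598, 8153)) = Rational(13118885, 8153)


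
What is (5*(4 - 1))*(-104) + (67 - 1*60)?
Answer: -1553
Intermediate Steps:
(5*(4 - 1))*(-104) + (67 - 1*60) = (5*3)*(-104) + (67 - 60) = 15*(-104) + 7 = -1560 + 7 = -1553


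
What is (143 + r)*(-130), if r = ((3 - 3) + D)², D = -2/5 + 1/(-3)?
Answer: -839696/45 ≈ -18660.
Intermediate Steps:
D = -11/15 (D = -2*⅕ + 1*(-⅓) = -⅖ - ⅓ = -11/15 ≈ -0.73333)
r = 121/225 (r = ((3 - 3) - 11/15)² = (0 - 11/15)² = (-11/15)² = 121/225 ≈ 0.53778)
(143 + r)*(-130) = (143 + 121/225)*(-130) = (32296/225)*(-130) = -839696/45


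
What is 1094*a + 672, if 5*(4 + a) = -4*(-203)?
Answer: 869808/5 ≈ 1.7396e+5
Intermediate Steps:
a = 792/5 (a = -4 + (-4*(-203))/5 = -4 + (⅕)*812 = -4 + 812/5 = 792/5 ≈ 158.40)
1094*a + 672 = 1094*(792/5) + 672 = 866448/5 + 672 = 869808/5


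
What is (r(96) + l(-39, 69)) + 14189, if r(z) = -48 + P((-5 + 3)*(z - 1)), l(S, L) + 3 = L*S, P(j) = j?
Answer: 11257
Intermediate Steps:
l(S, L) = -3 + L*S
r(z) = -46 - 2*z (r(z) = -48 + (-5 + 3)*(z - 1) = -48 - 2*(-1 + z) = -48 + (2 - 2*z) = -46 - 2*z)
(r(96) + l(-39, 69)) + 14189 = ((-46 - 2*96) + (-3 + 69*(-39))) + 14189 = ((-46 - 192) + (-3 - 2691)) + 14189 = (-238 - 2694) + 14189 = -2932 + 14189 = 11257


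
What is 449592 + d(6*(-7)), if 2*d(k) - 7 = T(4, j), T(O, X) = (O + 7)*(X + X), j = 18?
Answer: 899587/2 ≈ 4.4979e+5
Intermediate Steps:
T(O, X) = 2*X*(7 + O) (T(O, X) = (7 + O)*(2*X) = 2*X*(7 + O))
d(k) = 403/2 (d(k) = 7/2 + (2*18*(7 + 4))/2 = 7/2 + (2*18*11)/2 = 7/2 + (1/2)*396 = 7/2 + 198 = 403/2)
449592 + d(6*(-7)) = 449592 + 403/2 = 899587/2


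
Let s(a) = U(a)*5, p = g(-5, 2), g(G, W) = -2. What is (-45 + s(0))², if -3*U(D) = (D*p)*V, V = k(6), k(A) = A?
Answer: 2025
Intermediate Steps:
p = -2
V = 6
U(D) = 4*D (U(D) = -D*(-2)*6/3 = -(-2*D)*6/3 = -(-4)*D = 4*D)
s(a) = 20*a (s(a) = (4*a)*5 = 20*a)
(-45 + s(0))² = (-45 + 20*0)² = (-45 + 0)² = (-45)² = 2025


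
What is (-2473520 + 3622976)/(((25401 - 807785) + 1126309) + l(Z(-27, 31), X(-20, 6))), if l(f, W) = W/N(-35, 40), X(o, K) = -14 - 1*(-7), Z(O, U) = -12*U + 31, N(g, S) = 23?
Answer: 2203124/659189 ≈ 3.3422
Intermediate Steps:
Z(O, U) = 31 - 12*U
X(o, K) = -7 (X(o, K) = -14 + 7 = -7)
l(f, W) = W/23
(-2473520 + 3622976)/(((25401 - 807785) + 1126309) + l(Z(-27, 31), X(-20, 6))) = (-2473520 + 3622976)/(((25401 - 807785) + 1126309) + (1/23)*(-7)) = 1149456/((-782384 + 1126309) - 7/23) = 1149456/(343925 - 7/23) = 1149456/(7910268/23) = 1149456*(23/7910268) = 2203124/659189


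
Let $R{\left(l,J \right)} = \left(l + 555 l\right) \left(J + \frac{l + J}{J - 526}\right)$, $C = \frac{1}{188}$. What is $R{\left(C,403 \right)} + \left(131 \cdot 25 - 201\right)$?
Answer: $\frac{1541905015}{362276} \approx 4256.2$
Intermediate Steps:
$C = \frac{1}{188} \approx 0.0053191$
$R{\left(l,J \right)} = 556 l \left(J + \frac{J + l}{-526 + J}\right)$
$R{\left(C,403 \right)} + \left(131 \cdot 25 - 201\right) = 556 \cdot \frac{1}{188} \frac{1}{-526 + 403} \left(\frac{1}{188} + 403^{2} - 211575\right) + \left(131 \cdot 25 - 201\right) = 556 \cdot \frac{1}{188} \frac{1}{-123} \left(\frac{1}{188} + 162409 - 211575\right) + \left(3275 - 201\right) = 556 \cdot \frac{1}{188} \left(- \frac{1}{123}\right) \left(- \frac{9243207}{188}\right) + 3074 = \frac{428268591}{362276} + 3074 = \frac{1541905015}{362276}$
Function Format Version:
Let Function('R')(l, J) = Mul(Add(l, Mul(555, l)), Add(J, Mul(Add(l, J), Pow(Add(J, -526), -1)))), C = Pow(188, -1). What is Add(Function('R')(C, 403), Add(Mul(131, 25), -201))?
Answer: Rational(1541905015, 362276) ≈ 4256.2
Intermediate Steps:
C = Rational(1, 188) ≈ 0.0053191
Function('R')(l, J) = Mul(556, l, Add(J, Mul(Pow(Add(-526, J), -1), Add(J, l)))) (Function('R')(l, J) = Mul(Mul(556, l), Add(J, Mul(Add(J, l), Pow(Add(-526, J), -1)))) = Mul(Mul(556, l), Add(J, Mul(Pow(Add(-526, J), -1), Add(J, l)))) = Mul(556, l, Add(J, Mul(Pow(Add(-526, J), -1), Add(J, l)))))
Add(Function('R')(C, 403), Add(Mul(131, 25), -201)) = Add(Mul(556, Rational(1, 188), Pow(Add(-526, 403), -1), Add(Rational(1, 188), Pow(403, 2), Mul(-525, 403))), Add(Mul(131, 25), -201)) = Add(Mul(556, Rational(1, 188), Pow(-123, -1), Add(Rational(1, 188), 162409, -211575)), Add(3275, -201)) = Add(Mul(556, Rational(1, 188), Rational(-1, 123), Rational(-9243207, 188)), 3074) = Add(Rational(428268591, 362276), 3074) = Rational(1541905015, 362276)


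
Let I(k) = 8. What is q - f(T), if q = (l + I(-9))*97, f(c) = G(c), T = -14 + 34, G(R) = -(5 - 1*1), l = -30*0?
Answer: 780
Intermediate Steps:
l = 0
G(R) = -4 (G(R) = -(5 - 1) = -1*4 = -4)
T = 20
f(c) = -4
q = 776 (q = (0 + 8)*97 = 8*97 = 776)
q - f(T) = 776 - 1*(-4) = 776 + 4 = 780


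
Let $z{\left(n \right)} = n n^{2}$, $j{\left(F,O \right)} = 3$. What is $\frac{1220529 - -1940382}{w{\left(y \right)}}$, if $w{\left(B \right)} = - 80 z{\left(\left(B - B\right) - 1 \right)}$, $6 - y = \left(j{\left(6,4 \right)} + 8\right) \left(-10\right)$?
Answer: $\frac{3160911}{80} \approx 39511.0$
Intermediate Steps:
$y = 116$ ($y = 6 - \left(3 + 8\right) \left(-10\right) = 6 - 11 \left(-10\right) = 6 - -110 = 6 + 110 = 116$)
$z{\left(n \right)} = n^{3}$
$w{\left(B \right)} = 80$ ($w{\left(B \right)} = - 80 \left(\left(B - B\right) - 1\right)^{3} = - 80 \left(0 - 1\right)^{3} = - 80 \left(-1\right)^{3} = \left(-80\right) \left(-1\right) = 80$)
$\frac{1220529 - -1940382}{w{\left(y \right)}} = \frac{1220529 - -1940382}{80} = \left(1220529 + 1940382\right) \frac{1}{80} = 3160911 \cdot \frac{1}{80} = \frac{3160911}{80}$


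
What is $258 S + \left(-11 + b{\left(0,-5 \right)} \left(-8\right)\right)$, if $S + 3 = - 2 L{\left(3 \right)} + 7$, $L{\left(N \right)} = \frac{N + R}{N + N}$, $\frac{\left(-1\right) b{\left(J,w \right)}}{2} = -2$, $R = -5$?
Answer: $1161$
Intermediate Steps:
$b{\left(J,w \right)} = 4$ ($b{\left(J,w \right)} = \left(-2\right) \left(-2\right) = 4$)
$L{\left(N \right)} = \frac{-5 + N}{2 N}$ ($L{\left(N \right)} = \frac{N - 5}{N + N} = \frac{-5 + N}{2 N}$)
$S = \frac{14}{3}$ ($S = -3 + \left(- 2 \frac{-5 + 3}{2 \cdot 3} + 7\right) = -3 + \left(- 2 \cdot \frac{1}{2} \cdot \frac{1}{3} \left(-2\right) + 7\right) = -3 + \left(\left(-2\right) \left(- \frac{1}{3}\right) + 7\right) = -3 + \left(\frac{2}{3} + 7\right) = -3 + \frac{23}{3} = \frac{14}{3} \approx 4.6667$)
$258 S + \left(-11 + b{\left(0,-5 \right)} \left(-8\right)\right) = 258 \cdot \frac{14}{3} + \left(-11 + 4 \left(-8\right)\right) = 1204 - 43 = 1161$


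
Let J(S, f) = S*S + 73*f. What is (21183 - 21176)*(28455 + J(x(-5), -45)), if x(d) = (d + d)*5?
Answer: 193690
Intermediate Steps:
x(d) = 10*d (x(d) = (2*d)*5 = 10*d)
J(S, f) = S**2 + 73*f
(21183 - 21176)*(28455 + J(x(-5), -45)) = (21183 - 21176)*(28455 + ((10*(-5))**2 + 73*(-45))) = 7*(28455 + ((-50)**2 - 3285)) = 7*(28455 + (2500 - 3285)) = 7*(28455 - 785) = 7*27670 = 193690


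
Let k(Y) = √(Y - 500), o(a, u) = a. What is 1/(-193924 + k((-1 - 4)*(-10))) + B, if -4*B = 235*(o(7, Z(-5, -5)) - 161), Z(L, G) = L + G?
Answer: 340244973455811/37606518226 - 15*I*√2/37606518226 ≈ 9047.5 - 5.6408e-10*I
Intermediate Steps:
Z(L, G) = G + L
B = 18095/2 (B = -235*(7 - 161)/4 = -235*(-154)/4 = -¼*(-36190) = 18095/2 ≈ 9047.5)
k(Y) = √(-500 + Y)
1/(-193924 + k((-1 - 4)*(-10))) + B = 1/(-193924 + √(-500 + (-1 - 4)*(-10))) + 18095/2 = 1/(-193924 + √(-500 - 5*(-10))) + 18095/2 = 1/(-193924 + √(-500 + 50)) + 18095/2 = 1/(-193924 + √(-450)) + 18095/2 = 1/(-193924 + 15*I*√2) + 18095/2 = 18095/2 + 1/(-193924 + 15*I*√2)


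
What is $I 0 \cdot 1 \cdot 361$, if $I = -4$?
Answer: $0$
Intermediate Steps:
$I 0 \cdot 1 \cdot 361 = \left(-4\right) 0 \cdot 1 \cdot 361 = 0 \cdot 1 \cdot 361 = 0 \cdot 361 = 0$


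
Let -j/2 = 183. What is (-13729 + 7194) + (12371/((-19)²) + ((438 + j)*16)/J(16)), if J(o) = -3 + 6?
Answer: -2208140/361 ≈ -6116.7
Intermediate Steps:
j = -366 (j = -2*183 = -366)
J(o) = 3
(-13729 + 7194) + (12371/((-19)²) + ((438 + j)*16)/J(16)) = (-13729 + 7194) + (12371/((-19)²) + ((438 - 366)*16)/3) = -6535 + (12371/361 + (72*16)*(⅓)) = -6535 + (12371*(1/361) + 1152*(⅓)) = -6535 + (12371/361 + 384) = -6535 + 150995/361 = -2208140/361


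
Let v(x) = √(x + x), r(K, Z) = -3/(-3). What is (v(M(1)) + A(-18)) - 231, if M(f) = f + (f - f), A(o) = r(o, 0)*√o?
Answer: -231 + √2*(1 + 3*I) ≈ -229.59 + 4.2426*I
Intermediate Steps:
r(K, Z) = 1 (r(K, Z) = -3*(-⅓) = 1)
A(o) = √o (A(o) = 1*√o = √o)
M(f) = f (M(f) = f + 0 = f)
v(x) = √2*√x (v(x) = √(2*x) = √2*√x)
(v(M(1)) + A(-18)) - 231 = (√2*√1 + √(-18)) - 231 = (√2*1 + 3*I*√2) - 231 = (√2 + 3*I*√2) - 231 = -231 + √2 + 3*I*√2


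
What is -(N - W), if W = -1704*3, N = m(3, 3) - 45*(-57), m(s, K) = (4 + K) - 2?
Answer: -7682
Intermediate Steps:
m(s, K) = 2 + K
N = 2570 (N = (2 + 3) - 45*(-57) = 5 + 2565 = 2570)
W = -5112 (W = -142*36 = -5112)
-(N - W) = -(2570 - 1*(-5112)) = -(2570 + 5112) = -1*7682 = -7682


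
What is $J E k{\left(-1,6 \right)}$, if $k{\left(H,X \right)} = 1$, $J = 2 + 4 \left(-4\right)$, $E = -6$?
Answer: $84$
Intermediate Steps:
$J = -14$ ($J = 2 - 16 = -14$)
$J E k{\left(-1,6 \right)} = \left(-14\right) \left(-6\right) 1 = 84 \cdot 1 = 84$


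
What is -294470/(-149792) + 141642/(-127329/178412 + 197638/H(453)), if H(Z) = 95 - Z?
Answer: -336188621513092571/1322160607043824 ≈ -254.27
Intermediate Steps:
-294470/(-149792) + 141642/(-127329/178412 + 197638/H(453)) = -294470/(-149792) + 141642/(-127329/178412 + 197638/(95 - 1*453)) = -294470*(-1/149792) + 141642/(-127329*1/178412 + 197638/(95 - 453)) = 147235/74896 + 141642/(-127329/178412 + 197638/(-358)) = 147235/74896 + 141642/(-127329/178412 + 197638*(-1/358)) = 147235/74896 + 141642/(-127329/178412 - 98819/179) = 147235/74896 + 141642/(-17653287319/31935748) = 147235/74896 + 141642*(-31935748/17653287319) = 147235/74896 - 4523443218216/17653287319 = -336188621513092571/1322160607043824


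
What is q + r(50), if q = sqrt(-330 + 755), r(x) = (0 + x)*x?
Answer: 2500 + 5*sqrt(17) ≈ 2520.6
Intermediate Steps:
r(x) = x**2 (r(x) = x*x = x**2)
q = 5*sqrt(17) (q = sqrt(425) = 5*sqrt(17) ≈ 20.616)
q + r(50) = 5*sqrt(17) + 50**2 = 5*sqrt(17) + 2500 = 2500 + 5*sqrt(17)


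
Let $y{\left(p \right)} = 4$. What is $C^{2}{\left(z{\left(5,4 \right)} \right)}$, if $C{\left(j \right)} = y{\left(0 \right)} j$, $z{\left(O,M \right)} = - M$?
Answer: $256$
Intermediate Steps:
$C{\left(j \right)} = 4 j$
$C^{2}{\left(z{\left(5,4 \right)} \right)} = \left(4 \left(\left(-1\right) 4\right)\right)^{2} = \left(4 \left(-4\right)\right)^{2} = \left(-16\right)^{2} = 256$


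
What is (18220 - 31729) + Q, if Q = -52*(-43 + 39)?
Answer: -13301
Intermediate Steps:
Q = 208 (Q = -52*(-4) = 208)
(18220 - 31729) + Q = (18220 - 31729) + 208 = -13509 + 208 = -13301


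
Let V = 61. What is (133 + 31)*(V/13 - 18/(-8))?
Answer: 14801/13 ≈ 1138.5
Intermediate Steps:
(133 + 31)*(V/13 - 18/(-8)) = (133 + 31)*(61/13 - 18/(-8)) = 164*(61*(1/13) - 18*(-⅛)) = 164*(61/13 + 9/4) = 164*(361/52) = 14801/13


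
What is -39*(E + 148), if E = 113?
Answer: -10179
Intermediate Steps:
-39*(E + 148) = -39*(113 + 148) = -39*261 = -10179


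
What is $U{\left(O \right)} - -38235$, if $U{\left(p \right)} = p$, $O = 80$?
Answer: $38315$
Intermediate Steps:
$U{\left(O \right)} - -38235 = 80 - -38235 = 80 + 38235 = 38315$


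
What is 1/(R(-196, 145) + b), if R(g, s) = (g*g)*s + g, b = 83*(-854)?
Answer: 1/5499242 ≈ 1.8184e-7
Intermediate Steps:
b = -70882
R(g, s) = g + s*g² (R(g, s) = g²*s + g = s*g² + g = g + s*g²)
1/(R(-196, 145) + b) = 1/(-196*(1 - 196*145) - 70882) = 1/(-196*(1 - 28420) - 70882) = 1/(-196*(-28419) - 70882) = 1/(5570124 - 70882) = 1/5499242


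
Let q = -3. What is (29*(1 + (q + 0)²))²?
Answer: 84100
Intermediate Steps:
(29*(1 + (q + 0)²))² = (29*(1 + (-3 + 0)²))² = (29*(1 + (-3)²))² = (29*(1 + 9))² = (29*10)² = 290² = 84100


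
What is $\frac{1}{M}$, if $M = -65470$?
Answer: $- \frac{1}{65470} \approx -1.5274 \cdot 10^{-5}$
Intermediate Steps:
$\frac{1}{M} = \frac{1}{-65470} = - \frac{1}{65470}$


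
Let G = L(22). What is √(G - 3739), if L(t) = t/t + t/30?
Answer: I*√840885/15 ≈ 61.133*I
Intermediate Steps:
L(t) = 1 + t/30 (L(t) = 1 + t*(1/30) = 1 + t/30)
G = 26/15 (G = 1 + (1/30)*22 = 1 + 11/15 = 26/15 ≈ 1.7333)
√(G - 3739) = √(26/15 - 3739) = √(-56059/15) = I*√840885/15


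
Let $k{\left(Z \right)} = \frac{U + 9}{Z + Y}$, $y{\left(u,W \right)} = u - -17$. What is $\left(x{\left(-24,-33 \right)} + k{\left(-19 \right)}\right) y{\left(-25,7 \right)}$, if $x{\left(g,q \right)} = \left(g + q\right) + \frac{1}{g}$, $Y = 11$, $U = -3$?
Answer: $\frac{1387}{3} \approx 462.33$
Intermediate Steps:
$y{\left(u,W \right)} = 17 + u$ ($y{\left(u,W \right)} = u + 17 = 17 + u$)
$x{\left(g,q \right)} = g + q + \frac{1}{g}$
$k{\left(Z \right)} = \frac{6}{11 + Z}$ ($k{\left(Z \right)} = \frac{-3 + 9}{Z + 11} = \frac{6}{11 + Z}$)
$\left(x{\left(-24,-33 \right)} + k{\left(-19 \right)}\right) y{\left(-25,7 \right)} = \left(\left(-24 - 33 + \frac{1}{-24}\right) + \frac{6}{11 - 19}\right) \left(17 - 25\right) = \left(\left(-24 - 33 - \frac{1}{24}\right) + \frac{6}{-8}\right) \left(-8\right) = \left(- \frac{1369}{24} + 6 \left(- \frac{1}{8}\right)\right) \left(-8\right) = \left(- \frac{1369}{24} - \frac{3}{4}\right) \left(-8\right) = \left(- \frac{1387}{24}\right) \left(-8\right) = \frac{1387}{3}$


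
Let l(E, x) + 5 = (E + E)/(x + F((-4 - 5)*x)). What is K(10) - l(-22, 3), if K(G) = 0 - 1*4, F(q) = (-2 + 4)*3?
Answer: 53/9 ≈ 5.8889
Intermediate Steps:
F(q) = 6 (F(q) = 2*3 = 6)
K(G) = -4 (K(G) = 0 - 4 = -4)
l(E, x) = -5 + 2*E/(6 + x) (l(E, x) = -5 + (E + E)/(x + 6) = -5 + (2*E)/(6 + x) = -5 + 2*E/(6 + x))
K(10) - l(-22, 3) = -4 - (-30 - 5*3 + 2*(-22))/(6 + 3) = -4 - (-30 - 15 - 44)/9 = -4 - (-89)/9 = -4 - 1*(-89/9) = -4 + 89/9 = 53/9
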